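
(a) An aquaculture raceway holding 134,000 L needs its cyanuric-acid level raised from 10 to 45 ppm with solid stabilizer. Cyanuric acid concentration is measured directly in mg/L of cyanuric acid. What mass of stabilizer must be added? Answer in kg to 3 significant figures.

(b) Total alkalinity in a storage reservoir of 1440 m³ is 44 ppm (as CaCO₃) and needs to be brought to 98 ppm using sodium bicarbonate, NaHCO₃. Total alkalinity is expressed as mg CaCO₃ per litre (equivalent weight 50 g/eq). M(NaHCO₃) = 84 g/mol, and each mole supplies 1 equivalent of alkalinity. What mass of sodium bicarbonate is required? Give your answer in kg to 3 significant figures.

(a) CYA to add: (45 − 10) = 35 mg/L × 134,000 L = 4690 g cyanuric acid.

(b) Volume: 1440 m³ = 1,440,000 L.
(b) Alkalinity to add: (98 − 44) = 54 mg/L as CaCO₃ × 1,440,000 L = 77,760 g as CaCO₃.
(b) Equivalents: 77,760 g ÷ 50 g/eq = 1555 eq.
(b) NaHCO₃ supplies 1 eq per mole → 1555 mol.
(b) Mass: 1555 mol × 84 g/mol = 130,600 g.

(a) 4.69 kg; (b) 131 kg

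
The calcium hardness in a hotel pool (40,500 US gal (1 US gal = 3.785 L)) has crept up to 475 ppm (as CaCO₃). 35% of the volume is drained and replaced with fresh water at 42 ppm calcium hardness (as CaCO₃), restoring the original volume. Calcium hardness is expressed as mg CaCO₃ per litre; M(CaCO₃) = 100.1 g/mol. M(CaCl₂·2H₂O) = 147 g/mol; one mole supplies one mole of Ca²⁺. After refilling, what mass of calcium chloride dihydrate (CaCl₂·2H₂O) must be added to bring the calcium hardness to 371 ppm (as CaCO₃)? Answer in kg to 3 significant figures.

10.7 kg

Volume: 40,500 US gal × 3.785 L/gal = 153,292 L.
After draining 35% and refilling: 475 × 0.65 + 42 × 0.35 = 323.45 ppm.
Deficit to target: 371 − 323.45 = 47.55 mg/L.
As CaCO₃: 47.55 mg/L × 153,292 L = 7289 g; ÷ 100.1 = 72.82 mol Ca²⁺.
Mass: 72.82 × 147 = 10,700 g.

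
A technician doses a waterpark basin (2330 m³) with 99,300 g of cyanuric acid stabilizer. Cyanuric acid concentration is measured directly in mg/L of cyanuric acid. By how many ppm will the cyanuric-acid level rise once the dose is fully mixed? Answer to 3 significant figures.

42.6 ppm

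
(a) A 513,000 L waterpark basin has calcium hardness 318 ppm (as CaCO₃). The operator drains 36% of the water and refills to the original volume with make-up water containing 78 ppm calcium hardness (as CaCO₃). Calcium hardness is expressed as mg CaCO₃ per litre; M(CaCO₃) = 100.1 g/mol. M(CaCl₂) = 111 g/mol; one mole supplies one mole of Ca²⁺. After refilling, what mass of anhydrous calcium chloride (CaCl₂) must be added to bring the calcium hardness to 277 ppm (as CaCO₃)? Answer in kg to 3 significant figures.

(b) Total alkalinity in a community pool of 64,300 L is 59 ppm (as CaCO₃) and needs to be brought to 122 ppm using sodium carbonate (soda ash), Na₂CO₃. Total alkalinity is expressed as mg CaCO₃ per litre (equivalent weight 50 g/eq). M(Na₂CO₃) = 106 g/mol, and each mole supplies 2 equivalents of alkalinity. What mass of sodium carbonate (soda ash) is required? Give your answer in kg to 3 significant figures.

(a) 25.8 kg; (b) 4.29 kg

(a) After draining 36% and refilling: 318 × 0.64 + 78 × 0.36 = 231.6 ppm.
(a) Deficit to target: 277 − 231.6 = 45.4 mg/L.
(a) As CaCO₃: 45.4 mg/L × 513,000 L = 23,290 g; ÷ 100.1 = 232.7 mol Ca²⁺.
(a) Mass: 232.7 × 111 = 25,830 g.

(b) Alkalinity to add: (122 − 59) = 63 mg/L as CaCO₃ × 64,300 L = 4051 g as CaCO₃.
(b) Equivalents: 4051 g ÷ 50 g/eq = 81.02 eq.
(b) Each mole of Na₂CO₃ supplies 2 eq, so 81.02 / 2 = 40.51 mol.
(b) Mass: 40.51 mol × 106 g/mol = 4294 g.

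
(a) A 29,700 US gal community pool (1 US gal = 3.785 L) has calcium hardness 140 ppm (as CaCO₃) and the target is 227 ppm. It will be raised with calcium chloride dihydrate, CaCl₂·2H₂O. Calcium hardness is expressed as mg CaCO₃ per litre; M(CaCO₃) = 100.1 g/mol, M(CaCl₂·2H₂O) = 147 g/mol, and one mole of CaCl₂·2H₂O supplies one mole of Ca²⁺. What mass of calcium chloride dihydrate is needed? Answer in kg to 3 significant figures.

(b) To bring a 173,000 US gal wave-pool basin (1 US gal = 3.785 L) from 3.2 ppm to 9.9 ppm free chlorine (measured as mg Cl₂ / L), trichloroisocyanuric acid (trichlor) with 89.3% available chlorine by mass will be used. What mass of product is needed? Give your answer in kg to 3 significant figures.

(a) Volume: 29,700 US gal × 3.785 L/gal = 112,414 L.
(a) Hardness to add: (227 − 140) = 87 mg/L as CaCO₃ × 112,414 L = 9780 g as CaCO₃.
(a) Moles of Ca²⁺ (1 mol Ca²⁺ ≡ 1 mol CaCO₃): 9780 / 100.1 g/mol = 97.7 mol.
(a) Mass of CaCl₂·2H₂O: 97.7 × 147 = 14,360 g.

(b) Volume: 173,000 US gal × 3.785 L/gal = 654,805 L.
(b) Chlorine deficit: 9.9 − 3.2 = 6.7 ppm = 6.7 mg/L as Cl₂.
(b) Cl₂ equivalent needed: 6.7 mg/L × 654,805 L = 4,387,000 mg = 4387 g.
(b) Product at 89.3% available chlorine: 4387 / 0.893 = 4913 g.

(a) 14.4 kg; (b) 4.91 kg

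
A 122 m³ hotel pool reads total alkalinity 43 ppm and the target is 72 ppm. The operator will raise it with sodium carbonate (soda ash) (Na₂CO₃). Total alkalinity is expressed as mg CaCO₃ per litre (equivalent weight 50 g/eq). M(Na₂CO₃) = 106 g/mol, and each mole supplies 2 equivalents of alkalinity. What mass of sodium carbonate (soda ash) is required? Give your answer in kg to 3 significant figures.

Volume: 122 m³ = 122,000 L.
Alkalinity to add: (72 − 43) = 29 mg/L as CaCO₃ × 122,000 L = 3538 g as CaCO₃.
Equivalents: 3538 g ÷ 50 g/eq = 70.76 eq.
Each mole of Na₂CO₃ supplies 2 eq, so 70.76 / 2 = 35.38 mol.
Mass: 35.38 mol × 106 g/mol = 3750 g.

3.75 kg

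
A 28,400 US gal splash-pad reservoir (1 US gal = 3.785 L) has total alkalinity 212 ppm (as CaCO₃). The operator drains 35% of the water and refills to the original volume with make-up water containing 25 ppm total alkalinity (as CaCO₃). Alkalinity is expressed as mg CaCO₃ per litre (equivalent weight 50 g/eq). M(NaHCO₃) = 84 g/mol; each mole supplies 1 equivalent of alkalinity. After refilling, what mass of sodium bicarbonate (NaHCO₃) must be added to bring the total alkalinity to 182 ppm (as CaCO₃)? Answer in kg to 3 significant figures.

6.40 kg

Volume: 28,400 US gal × 3.785 L/gal = 107,494 L.
After draining 35% and refilling: 212 × 0.65 + 25 × 0.35 = 146.55 ppm.
Deficit to target: 182 − 146.55 = 35.45 mg/L.
As CaCO₃: 35.45 mg/L × 107,494 L = 3811 g; ÷ 50 g/eq ÷ 1 = 76.21 mol NaHCO₃.
Mass: 76.21 × 84 = 6402 g.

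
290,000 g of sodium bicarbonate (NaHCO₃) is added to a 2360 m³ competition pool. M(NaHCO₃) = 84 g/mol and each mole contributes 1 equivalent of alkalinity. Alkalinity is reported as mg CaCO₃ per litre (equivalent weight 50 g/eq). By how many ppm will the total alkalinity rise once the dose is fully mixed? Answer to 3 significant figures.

73.1 ppm

Volume: 2360 m³ = 2,360,000 L.
Moles of NaHCO₃: 290,000 g ÷ 84 g/mol = 3452 mol → 3452 eq of alkalinity.
As CaCO₃: 3452 eq × 50 g/eq = 172,600 g.
Rise: 172,600 g / 2,360,000 L × 1000 = 73.14 mg/L.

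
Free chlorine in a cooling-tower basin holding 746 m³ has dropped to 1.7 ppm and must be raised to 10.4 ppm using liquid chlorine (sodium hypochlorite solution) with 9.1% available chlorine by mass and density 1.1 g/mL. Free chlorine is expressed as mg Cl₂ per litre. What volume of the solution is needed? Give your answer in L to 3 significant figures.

Volume: 746 m³ = 746,000 L.
Chlorine deficit: 10.4 − 1.7 = 8.7 ppm = 8.7 mg/L as Cl₂.
Cl₂ equivalent needed: 8.7 mg/L × 746,000 L = 6,490,000 mg = 6490 g.
Product at 9.1% available chlorine: 6490 / 0.091 = 71,320 g.
Volume at density 1.1 g/mL: 71,320 g ÷ 1.1 g/mL = 64,840 mL.

64.8 L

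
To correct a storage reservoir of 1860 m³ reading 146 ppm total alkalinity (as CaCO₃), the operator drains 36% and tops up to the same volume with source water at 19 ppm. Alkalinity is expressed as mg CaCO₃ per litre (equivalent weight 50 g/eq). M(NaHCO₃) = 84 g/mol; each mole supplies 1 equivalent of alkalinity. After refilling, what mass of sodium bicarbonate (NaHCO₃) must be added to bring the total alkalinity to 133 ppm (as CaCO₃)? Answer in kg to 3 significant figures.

Volume: 1860 m³ = 1,860,000 L.
After draining 36% and refilling: 146 × 0.64 + 19 × 0.36 = 100.28 ppm.
Deficit to target: 133 − 100.28 = 32.72 mg/L.
As CaCO₃: 32.72 mg/L × 1,860,000 L = 60,860 g; ÷ 50 g/eq ÷ 1 = 1217 mol NaHCO₃.
Mass: 1217 × 84 = 102,200 g.

102 kg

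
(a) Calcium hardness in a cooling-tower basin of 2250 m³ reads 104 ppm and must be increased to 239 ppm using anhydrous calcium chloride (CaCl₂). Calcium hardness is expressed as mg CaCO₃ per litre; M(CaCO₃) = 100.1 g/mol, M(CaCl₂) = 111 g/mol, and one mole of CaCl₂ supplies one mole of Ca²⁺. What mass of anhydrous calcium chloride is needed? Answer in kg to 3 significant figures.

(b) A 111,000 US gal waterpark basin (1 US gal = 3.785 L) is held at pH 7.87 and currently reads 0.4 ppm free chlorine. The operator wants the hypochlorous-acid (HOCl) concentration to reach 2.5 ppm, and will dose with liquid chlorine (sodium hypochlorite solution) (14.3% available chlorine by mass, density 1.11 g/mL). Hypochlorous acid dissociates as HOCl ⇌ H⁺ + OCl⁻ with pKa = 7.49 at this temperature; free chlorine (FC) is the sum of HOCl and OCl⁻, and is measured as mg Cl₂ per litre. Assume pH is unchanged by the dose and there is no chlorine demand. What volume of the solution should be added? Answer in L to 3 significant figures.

(a) Volume: 2250 m³ = 2,250,000 L.
(a) Hardness to add: (239 − 104) = 135 mg/L as CaCO₃ × 2,250,000 L = 303,800 g as CaCO₃.
(a) Moles of Ca²⁺ (1 mol Ca²⁺ ≡ 1 mol CaCO₃): 303,800 / 100.1 g/mol = 3034 mol.
(a) Mass of CaCl₂: 3034 × 111 = 336,800 g.

(b) Volume: 111,000 US gal × 3.785 L/gal = 420,135 L.
(b) [OCl⁻]/[HOCl] = 10^(pH − pKa) = 10^(7.87 − 7.49) = 2.399; fraction as HOCl = 1/(1 + 2.399) = 0.2942.
(b) Free chlorine required for 2.5 ppm HOCl: 2.5 / 0.2942 = 8.497 ppm.
(b) FC to add: 8.497 − 0.4 = 8.097 mg/L as Cl₂.
(b) Cl₂ equivalent: 8.097 mg/L × 420,135 L = 3402 g.
(b) Product at 14.3% available Cl: 3402 / 0.143 = 23,790 g.
(b) Volume: 23,790 g ÷ 1.11 g/mL = 21,430 mL.

(a) 337 kg; (b) 21.4 L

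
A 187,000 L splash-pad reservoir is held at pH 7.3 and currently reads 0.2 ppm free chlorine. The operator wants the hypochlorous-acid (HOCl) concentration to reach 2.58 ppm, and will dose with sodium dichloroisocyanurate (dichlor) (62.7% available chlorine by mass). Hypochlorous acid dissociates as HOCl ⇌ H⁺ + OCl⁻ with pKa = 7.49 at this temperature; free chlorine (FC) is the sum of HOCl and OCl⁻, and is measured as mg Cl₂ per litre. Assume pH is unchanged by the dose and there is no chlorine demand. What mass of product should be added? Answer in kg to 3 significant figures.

1.21 kg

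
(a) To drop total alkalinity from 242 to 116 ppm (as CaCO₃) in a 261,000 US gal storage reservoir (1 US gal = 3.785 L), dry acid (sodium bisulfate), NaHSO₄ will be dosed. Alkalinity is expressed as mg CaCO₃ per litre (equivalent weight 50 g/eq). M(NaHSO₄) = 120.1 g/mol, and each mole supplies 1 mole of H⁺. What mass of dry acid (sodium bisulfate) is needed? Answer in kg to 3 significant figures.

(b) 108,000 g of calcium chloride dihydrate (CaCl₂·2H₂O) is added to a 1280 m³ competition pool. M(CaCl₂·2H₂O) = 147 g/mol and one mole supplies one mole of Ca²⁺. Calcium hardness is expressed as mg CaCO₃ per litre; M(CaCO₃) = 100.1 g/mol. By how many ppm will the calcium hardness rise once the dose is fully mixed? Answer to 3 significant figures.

(a) 299 kg; (b) 57.5 ppm

(a) Volume: 261,000 US gal × 3.785 L/gal = 987,885 L.
(a) Alkalinity to neutralize: (242 − 116) = 126 mg/L as CaCO₃ × 987,885 L = 124,500 g as CaCO₃.
(a) Equivalents of H⁺ required: 124,500 ÷ 50 g/eq = 2489 eq = 2489 mol NaHSO₄.
(a) Mass of NaHSO₄: 2489 × 120.1 = 299,000 g.

(b) Volume: 1280 m³ = 1,280,000 L.
(b) Moles of Ca²⁺: 108,000 g ÷ 147 g/mol = 734.7 mol.
(b) As CaCO₃: 734.7 mol × 100.1 g/mol = 73,540 g.
(b) Rise: 73,540 g / 1,280,000 L × 1000 = 57.46 mg/L.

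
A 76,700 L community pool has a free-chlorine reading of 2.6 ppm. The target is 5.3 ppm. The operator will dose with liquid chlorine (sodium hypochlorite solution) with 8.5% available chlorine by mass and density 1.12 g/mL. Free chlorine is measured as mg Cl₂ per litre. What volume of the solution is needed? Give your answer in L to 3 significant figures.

2.18 L

Chlorine deficit: 5.3 − 2.6 = 2.7 ppm = 2.7 mg/L as Cl₂.
Cl₂ equivalent needed: 2.7 mg/L × 76,700 L = 207,100 mg = 207.1 g.
Product at 8.5% available chlorine: 207.1 / 0.085 = 2436 g.
Volume at density 1.12 g/mL: 2436 g ÷ 1.12 g/mL = 2175 mL.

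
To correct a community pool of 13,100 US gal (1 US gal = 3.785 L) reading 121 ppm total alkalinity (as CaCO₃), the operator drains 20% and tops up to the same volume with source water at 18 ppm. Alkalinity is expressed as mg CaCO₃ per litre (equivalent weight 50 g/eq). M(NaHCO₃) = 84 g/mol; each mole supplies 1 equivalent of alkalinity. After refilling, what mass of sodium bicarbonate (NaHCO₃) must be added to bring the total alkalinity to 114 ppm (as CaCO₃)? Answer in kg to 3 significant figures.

Volume: 13,100 US gal × 3.785 L/gal = 49,584 L.
After draining 20% and refilling: 121 × 0.80 + 18 × 0.20 = 100.4 ppm.
Deficit to target: 114 − 100.4 = 13.6 mg/L.
As CaCO₃: 13.6 mg/L × 49,584 L = 674.3 g; ÷ 50 g/eq ÷ 1 = 13.49 mol NaHCO₃.
Mass: 13.49 × 84 = 1133 g.

1.13 kg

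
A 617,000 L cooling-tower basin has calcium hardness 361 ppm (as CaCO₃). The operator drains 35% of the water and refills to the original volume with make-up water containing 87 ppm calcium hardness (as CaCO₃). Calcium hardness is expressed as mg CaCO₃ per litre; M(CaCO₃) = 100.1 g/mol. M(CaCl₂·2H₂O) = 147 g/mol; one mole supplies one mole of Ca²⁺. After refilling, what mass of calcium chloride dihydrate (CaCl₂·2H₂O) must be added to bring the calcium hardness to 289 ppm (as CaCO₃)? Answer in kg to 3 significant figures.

After draining 35% and refilling: 361 × 0.65 + 87 × 0.35 = 265.1 ppm.
Deficit to target: 289 − 265.1 = 23.9 mg/L.
As CaCO₃: 23.9 mg/L × 617,000 L = 14,750 g; ÷ 100.1 = 147.3 mol Ca²⁺.
Mass: 147.3 × 147 = 21,660 g.

21.7 kg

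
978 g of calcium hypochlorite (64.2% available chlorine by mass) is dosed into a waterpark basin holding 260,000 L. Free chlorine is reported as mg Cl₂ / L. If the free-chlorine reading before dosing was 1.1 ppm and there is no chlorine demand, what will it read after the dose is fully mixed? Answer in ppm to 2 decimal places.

3.51 ppm

Available chlorine delivered: 978 g × 0.642 = 627.9 g as Cl₂.
Concentration rise: 627.9 g / 260,000 L = 2.415 mg/L = 2.41 ppm.
Final FC: 1.1 + 2.41 = 3.51 ppm.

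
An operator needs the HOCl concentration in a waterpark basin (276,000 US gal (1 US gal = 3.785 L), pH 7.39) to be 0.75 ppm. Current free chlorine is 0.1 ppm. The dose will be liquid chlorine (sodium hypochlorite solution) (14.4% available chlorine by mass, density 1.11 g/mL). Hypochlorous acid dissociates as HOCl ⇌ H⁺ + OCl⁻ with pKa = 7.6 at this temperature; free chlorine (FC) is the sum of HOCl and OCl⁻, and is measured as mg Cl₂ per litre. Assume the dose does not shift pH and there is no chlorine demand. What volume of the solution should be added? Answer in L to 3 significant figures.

7.27 L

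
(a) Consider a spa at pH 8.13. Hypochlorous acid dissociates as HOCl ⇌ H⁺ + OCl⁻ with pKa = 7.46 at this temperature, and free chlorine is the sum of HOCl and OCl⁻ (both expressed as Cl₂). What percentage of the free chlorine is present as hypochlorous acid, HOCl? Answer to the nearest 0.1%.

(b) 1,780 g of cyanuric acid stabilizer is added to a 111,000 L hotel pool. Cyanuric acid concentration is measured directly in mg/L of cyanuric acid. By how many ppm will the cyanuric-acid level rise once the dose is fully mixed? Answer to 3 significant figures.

(a) 17.6%; (b) 16.0 ppm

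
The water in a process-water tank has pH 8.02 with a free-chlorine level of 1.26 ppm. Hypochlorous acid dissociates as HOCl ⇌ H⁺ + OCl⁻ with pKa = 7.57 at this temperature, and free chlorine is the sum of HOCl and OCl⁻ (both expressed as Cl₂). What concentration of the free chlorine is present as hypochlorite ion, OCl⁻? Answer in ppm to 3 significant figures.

0.930 ppm

[OCl⁻]/[HOCl] = 10^(pH − pKa) = 10^(8.02 − 7.57) = 10^0.45 = 2.818.
Fraction as HOCl = 1 / (1 + 2.818) = 0.2619.
OCl⁻ = (1 − 0.2619) × 1.26 ppm = 0.93 ppm.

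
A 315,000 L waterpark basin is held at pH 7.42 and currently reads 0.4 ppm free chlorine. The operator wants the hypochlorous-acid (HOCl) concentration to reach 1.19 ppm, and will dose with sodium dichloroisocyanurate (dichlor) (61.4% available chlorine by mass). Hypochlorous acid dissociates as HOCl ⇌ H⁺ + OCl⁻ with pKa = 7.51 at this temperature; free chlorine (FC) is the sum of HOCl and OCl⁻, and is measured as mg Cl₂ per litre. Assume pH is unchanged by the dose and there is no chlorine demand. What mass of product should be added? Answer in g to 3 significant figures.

[OCl⁻]/[HOCl] = 10^(pH − pKa) = 10^(7.42 − 7.51) = 0.8128; fraction as HOCl = 1/(1 + 0.8128) = 0.5516.
Free chlorine required for 1.19 ppm HOCl: 1.19 / 0.5516 = 2.157 ppm.
FC to add: 2.157 − 0.4 = 1.757 mg/L as Cl₂.
Cl₂ equivalent: 1.757 mg/L × 315,000 L = 553.5 g.
Product at 61.4% available Cl: 553.5 / 0.614 = 901.5 g.

902 g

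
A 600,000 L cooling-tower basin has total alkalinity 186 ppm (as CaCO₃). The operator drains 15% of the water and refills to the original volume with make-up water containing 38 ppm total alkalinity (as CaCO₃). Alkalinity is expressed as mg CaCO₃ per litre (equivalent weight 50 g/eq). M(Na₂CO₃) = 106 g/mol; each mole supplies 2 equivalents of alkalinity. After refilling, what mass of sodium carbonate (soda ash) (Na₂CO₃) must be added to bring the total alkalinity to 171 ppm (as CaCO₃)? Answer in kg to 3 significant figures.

4.58 kg

After draining 15% and refilling: 186 × 0.85 + 38 × 0.15 = 163.8 ppm.
Deficit to target: 171 − 163.8 = 7.2 mg/L.
As CaCO₃: 7.2 mg/L × 600,000 L = 4320 g; ÷ 50 g/eq ÷ 2 = 43.2 mol Na₂CO₃.
Mass: 43.2 × 106 = 4579 g.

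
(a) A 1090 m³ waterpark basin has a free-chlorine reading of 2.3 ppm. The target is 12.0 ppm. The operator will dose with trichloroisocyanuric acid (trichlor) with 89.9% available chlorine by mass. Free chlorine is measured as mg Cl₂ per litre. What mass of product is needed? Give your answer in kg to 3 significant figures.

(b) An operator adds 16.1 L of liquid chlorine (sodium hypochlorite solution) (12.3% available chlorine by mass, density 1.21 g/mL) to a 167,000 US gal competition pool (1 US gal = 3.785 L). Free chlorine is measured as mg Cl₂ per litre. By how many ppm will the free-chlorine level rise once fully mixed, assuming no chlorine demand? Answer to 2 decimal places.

(a) 11.8 kg; (b) 3.79 ppm

(a) Volume: 1090 m³ = 1,090,000 L.
(a) Chlorine deficit: 12.0 − 2.3 = 9.7 ppm = 9.7 mg/L as Cl₂.
(a) Cl₂ equivalent needed: 9.7 mg/L × 1,090,000 L = 10,570,000 mg = 10,570 g.
(a) Product at 89.9% available chlorine: 10,570 / 0.899 = 11,760 g.

(b) Volume: 167,000 US gal × 3.785 L/gal = 632,095 L.
(b) Mass of solution: 16.1 L × 1000 mL/L × 1.21 g/mL = 19,480 g.
(b) Available chlorine delivered: 19,480 g × 0.123 = 2396 g as Cl₂.
(b) Concentration rise: 2396 g / 632,095 L = 3.791 mg/L = 3.79 ppm.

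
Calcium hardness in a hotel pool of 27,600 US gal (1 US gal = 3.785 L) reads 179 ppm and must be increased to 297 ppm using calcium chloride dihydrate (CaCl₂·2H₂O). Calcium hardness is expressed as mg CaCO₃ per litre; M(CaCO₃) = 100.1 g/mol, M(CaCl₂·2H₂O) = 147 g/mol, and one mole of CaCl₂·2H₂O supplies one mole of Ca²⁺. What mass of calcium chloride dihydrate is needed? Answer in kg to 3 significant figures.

Volume: 27,600 US gal × 3.785 L/gal = 104,466 L.
Hardness to add: (297 − 179) = 118 mg/L as CaCO₃ × 104,466 L = 12,330 g as CaCO₃.
Moles of Ca²⁺ (1 mol Ca²⁺ ≡ 1 mol CaCO₃): 12,330 / 100.1 g/mol = 123.1 mol.
Mass of CaCl₂·2H₂O: 123.1 × 147 = 18,100 g.

18.1 kg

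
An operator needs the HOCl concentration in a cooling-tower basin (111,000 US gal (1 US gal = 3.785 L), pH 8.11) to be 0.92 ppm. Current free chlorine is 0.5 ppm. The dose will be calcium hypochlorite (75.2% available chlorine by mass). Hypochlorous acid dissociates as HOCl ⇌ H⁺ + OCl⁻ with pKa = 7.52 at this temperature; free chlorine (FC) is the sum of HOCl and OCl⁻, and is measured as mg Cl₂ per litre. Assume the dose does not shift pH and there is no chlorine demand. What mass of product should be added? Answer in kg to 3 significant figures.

Volume: 111,000 US gal × 3.785 L/gal = 420,135 L.
[OCl⁻]/[HOCl] = 10^(pH − pKa) = 10^(8.11 − 7.52) = 3.89; fraction as HOCl = 1/(1 + 3.89) = 0.2045.
Free chlorine required for 0.92 ppm HOCl: 0.92 / 0.2045 = 4.499 ppm.
FC to add: 4.499 − 0.5 = 3.999 mg/L as Cl₂.
Cl₂ equivalent: 3.999 mg/L × 420,135 L = 1680 g.
Product at 75.2% available Cl: 1680 / 0.752 = 2234 g.

2.23 kg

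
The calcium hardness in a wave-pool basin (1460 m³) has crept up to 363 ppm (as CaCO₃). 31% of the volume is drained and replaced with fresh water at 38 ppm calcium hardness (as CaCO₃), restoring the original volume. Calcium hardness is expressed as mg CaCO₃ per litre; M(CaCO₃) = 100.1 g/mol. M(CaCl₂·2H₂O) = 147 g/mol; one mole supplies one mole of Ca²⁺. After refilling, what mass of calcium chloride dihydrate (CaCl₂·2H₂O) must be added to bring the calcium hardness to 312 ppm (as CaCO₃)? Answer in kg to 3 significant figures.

Volume: 1460 m³ = 1,460,000 L.
After draining 31% and refilling: 363 × 0.69 + 38 × 0.31 = 262.25 ppm.
Deficit to target: 312 − 262.25 = 49.75 mg/L.
As CaCO₃: 49.75 mg/L × 1,460,000 L = 72,640 g; ÷ 100.1 = 725.6 mol Ca²⁺.
Mass: 725.6 × 147 = 106,700 g.

107 kg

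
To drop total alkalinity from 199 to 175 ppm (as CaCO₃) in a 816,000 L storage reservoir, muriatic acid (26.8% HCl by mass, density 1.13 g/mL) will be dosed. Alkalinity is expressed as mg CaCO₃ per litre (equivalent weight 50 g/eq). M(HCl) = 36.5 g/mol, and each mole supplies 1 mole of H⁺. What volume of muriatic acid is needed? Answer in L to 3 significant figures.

47.2 L

Alkalinity to neutralize: (199 − 175) = 24 mg/L as CaCO₃ × 816,000 L = 19,580 g as CaCO₃.
Equivalents of H⁺ required: 19,580 ÷ 50 g/eq = 391.7 eq = 391.7 mol HCl.
Mass of HCl: 391.7 × 36.5 = 14,300 g.
Mass of 26.8% solution: 14,300 / 0.268 = 53,340 g.
Volume: 53,340 g ÷ 1.13 g/mL = 47,210 mL.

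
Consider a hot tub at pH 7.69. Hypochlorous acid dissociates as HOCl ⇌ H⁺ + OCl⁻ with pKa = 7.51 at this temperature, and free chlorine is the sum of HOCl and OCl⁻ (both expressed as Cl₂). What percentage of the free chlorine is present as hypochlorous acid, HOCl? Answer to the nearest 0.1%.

[OCl⁻]/[HOCl] = 10^(pH − pKa) = 10^(7.69 − 7.51) = 10^0.18 = 1.514.
Fraction as HOCl = 1 / (1 + 1.514) = 0.3978.

39.8%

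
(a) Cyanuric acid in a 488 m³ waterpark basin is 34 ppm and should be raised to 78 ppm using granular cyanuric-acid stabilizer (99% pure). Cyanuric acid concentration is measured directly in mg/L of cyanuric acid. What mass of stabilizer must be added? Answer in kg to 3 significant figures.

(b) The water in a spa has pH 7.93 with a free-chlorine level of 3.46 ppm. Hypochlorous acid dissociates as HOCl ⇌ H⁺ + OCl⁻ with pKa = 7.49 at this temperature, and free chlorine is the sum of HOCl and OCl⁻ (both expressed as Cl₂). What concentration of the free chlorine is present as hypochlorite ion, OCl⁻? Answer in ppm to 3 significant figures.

(a) 21.7 kg; (b) 2.54 ppm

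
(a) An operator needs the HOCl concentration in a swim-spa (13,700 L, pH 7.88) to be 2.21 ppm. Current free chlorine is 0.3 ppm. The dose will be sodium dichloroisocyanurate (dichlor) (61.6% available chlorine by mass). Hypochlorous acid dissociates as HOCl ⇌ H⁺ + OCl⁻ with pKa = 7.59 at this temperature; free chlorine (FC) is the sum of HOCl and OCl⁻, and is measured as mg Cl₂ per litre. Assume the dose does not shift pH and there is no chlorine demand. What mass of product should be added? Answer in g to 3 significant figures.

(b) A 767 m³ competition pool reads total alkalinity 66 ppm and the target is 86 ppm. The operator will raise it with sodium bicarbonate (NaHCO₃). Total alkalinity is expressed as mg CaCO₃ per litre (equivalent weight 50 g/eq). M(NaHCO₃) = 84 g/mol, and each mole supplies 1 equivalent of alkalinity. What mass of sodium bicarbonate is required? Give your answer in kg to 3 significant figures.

(a) 138 g; (b) 25.8 kg

(a) [OCl⁻]/[HOCl] = 10^(pH − pKa) = 10^(7.88 − 7.59) = 1.95; fraction as HOCl = 1/(1 + 1.95) = 0.339.
(a) Free chlorine required for 2.21 ppm HOCl: 2.21 / 0.339 = 6.519 ppm.
(a) FC to add: 6.519 − 0.3 = 6.219 mg/L as Cl₂.
(a) Cl₂ equivalent: 6.219 mg/L × 13,700 L = 85.2 g.
(a) Product at 61.6% available Cl: 85.2 / 0.616 = 138.3 g.

(b) Volume: 767 m³ = 767,000 L.
(b) Alkalinity to add: (86 − 66) = 20 mg/L as CaCO₃ × 767,000 L = 15,340 g as CaCO₃.
(b) Equivalents: 15,340 g ÷ 50 g/eq = 306.8 eq.
(b) NaHCO₃ supplies 1 eq per mole → 306.8 mol.
(b) Mass: 306.8 mol × 84 g/mol = 25,770 g.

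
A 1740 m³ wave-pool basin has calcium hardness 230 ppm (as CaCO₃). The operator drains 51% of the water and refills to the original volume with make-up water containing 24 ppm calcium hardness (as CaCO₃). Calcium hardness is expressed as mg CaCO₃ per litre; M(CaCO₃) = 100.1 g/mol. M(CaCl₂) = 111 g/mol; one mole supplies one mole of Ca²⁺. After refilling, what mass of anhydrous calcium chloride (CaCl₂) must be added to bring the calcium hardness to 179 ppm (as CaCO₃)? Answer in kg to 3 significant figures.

104 kg

Volume: 1740 m³ = 1,740,000 L.
After draining 51% and refilling: 230 × 0.49 + 24 × 0.51 = 124.94 ppm.
Deficit to target: 179 − 124.94 = 54.06 mg/L.
As CaCO₃: 54.06 mg/L × 1,740,000 L = 94,060 g; ÷ 100.1 = 939.7 mol Ca²⁺.
Mass: 939.7 × 111 = 104,300 g.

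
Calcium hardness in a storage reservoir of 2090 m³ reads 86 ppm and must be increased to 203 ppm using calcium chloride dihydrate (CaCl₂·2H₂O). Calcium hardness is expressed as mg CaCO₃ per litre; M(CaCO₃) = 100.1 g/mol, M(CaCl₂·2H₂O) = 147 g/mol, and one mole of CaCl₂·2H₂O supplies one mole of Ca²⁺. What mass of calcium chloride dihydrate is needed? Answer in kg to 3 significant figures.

Volume: 2090 m³ = 2,090,000 L.
Hardness to add: (203 − 86) = 117 mg/L as CaCO₃ × 2,090,000 L = 244,500 g as CaCO₃.
Moles of Ca²⁺ (1 mol Ca²⁺ ≡ 1 mol CaCO₃): 244,500 / 100.1 g/mol = 2443 mol.
Mass of CaCl₂·2H₂O: 2443 × 147 = 359,100 g.

359 kg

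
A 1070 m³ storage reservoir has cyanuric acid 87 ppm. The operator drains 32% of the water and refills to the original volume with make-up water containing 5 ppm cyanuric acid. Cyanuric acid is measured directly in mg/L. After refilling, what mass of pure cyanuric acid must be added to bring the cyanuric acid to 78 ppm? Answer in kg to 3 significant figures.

Volume: 1070 m³ = 1,070,000 L.
After draining 32% and refilling: 87 × 0.68 + 5 × 0.32 = 60.76 ppm.
Deficit to target: 78 − 60.76 = 17.24 mg/L.
Mass: 17.24 mg/L × 1,070,000 L = 18,450 g cyanuric acid.

18.4 kg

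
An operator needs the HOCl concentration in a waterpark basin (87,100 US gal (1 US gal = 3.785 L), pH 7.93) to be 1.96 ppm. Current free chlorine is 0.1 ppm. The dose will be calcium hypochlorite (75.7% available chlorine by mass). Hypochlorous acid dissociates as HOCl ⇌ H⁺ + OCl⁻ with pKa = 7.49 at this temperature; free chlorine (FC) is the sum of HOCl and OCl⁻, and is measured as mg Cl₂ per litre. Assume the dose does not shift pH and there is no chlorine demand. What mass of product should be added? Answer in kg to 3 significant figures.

Volume: 87,100 US gal × 3.785 L/gal = 329,674 L.
[OCl⁻]/[HOCl] = 10^(pH − pKa) = 10^(7.93 − 7.49) = 2.754; fraction as HOCl = 1/(1 + 2.754) = 0.2664.
Free chlorine required for 1.96 ppm HOCl: 1.96 / 0.2664 = 7.358 ppm.
FC to add: 7.358 − 0.1 = 7.258 mg/L as Cl₂.
Cl₂ equivalent: 7.258 mg/L × 329,674 L = 2393 g.
Product at 75.7% available Cl: 2393 / 0.757 = 3161 g.

3.16 kg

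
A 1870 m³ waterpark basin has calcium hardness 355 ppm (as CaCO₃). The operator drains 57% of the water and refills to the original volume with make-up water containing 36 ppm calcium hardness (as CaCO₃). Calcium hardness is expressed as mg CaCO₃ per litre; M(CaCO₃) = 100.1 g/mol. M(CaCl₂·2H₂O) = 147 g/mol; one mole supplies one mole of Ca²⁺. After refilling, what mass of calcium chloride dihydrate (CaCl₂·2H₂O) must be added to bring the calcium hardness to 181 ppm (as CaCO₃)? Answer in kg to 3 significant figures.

Volume: 1870 m³ = 1,870,000 L.
After draining 57% and refilling: 355 × 0.43 + 36 × 0.57 = 173.17 ppm.
Deficit to target: 181 − 173.17 = 7.83 mg/L.
As CaCO₃: 7.83 mg/L × 1,870,000 L = 14,640 g; ÷ 100.1 = 146.3 mol Ca²⁺.
Mass: 146.3 × 147 = 21,500 g.

21.5 kg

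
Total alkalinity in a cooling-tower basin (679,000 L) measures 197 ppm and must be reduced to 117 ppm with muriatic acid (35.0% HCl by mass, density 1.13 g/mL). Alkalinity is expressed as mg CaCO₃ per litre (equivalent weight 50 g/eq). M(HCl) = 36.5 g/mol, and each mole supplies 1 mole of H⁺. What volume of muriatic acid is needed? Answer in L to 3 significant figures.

100 L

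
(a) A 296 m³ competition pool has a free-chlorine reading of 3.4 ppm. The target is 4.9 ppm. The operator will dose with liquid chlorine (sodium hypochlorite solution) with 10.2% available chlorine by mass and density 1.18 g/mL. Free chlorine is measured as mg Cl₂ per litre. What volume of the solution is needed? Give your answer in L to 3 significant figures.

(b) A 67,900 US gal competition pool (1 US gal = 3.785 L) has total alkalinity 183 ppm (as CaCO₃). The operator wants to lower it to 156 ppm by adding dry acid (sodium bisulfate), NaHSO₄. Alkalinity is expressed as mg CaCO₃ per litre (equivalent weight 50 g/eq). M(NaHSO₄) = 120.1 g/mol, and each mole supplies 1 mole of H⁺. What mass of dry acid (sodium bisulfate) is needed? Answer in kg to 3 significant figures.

(a) 3.69 L; (b) 16.7 kg

(a) Volume: 296 m³ = 296,000 L.
(a) Chlorine deficit: 4.9 − 3.4 = 1.5 ppm = 1.5 mg/L as Cl₂.
(a) Cl₂ equivalent needed: 1.5 mg/L × 296,000 L = 444,000 mg = 444 g.
(a) Product at 10.2% available chlorine: 444 / 0.102 = 4353 g.
(a) Volume at density 1.18 g/mL: 4353 g ÷ 1.18 g/mL = 3689 mL.

(b) Volume: 67,900 US gal × 3.785 L/gal = 257,002 L.
(b) Alkalinity to neutralize: (183 − 156) = 27 mg/L as CaCO₃ × 257,002 L = 6939 g as CaCO₃.
(b) Equivalents of H⁺ required: 6939 ÷ 50 g/eq = 138.8 eq = 138.8 mol NaHSO₄.
(b) Mass of NaHSO₄: 138.8 × 120.1 = 16,670 g.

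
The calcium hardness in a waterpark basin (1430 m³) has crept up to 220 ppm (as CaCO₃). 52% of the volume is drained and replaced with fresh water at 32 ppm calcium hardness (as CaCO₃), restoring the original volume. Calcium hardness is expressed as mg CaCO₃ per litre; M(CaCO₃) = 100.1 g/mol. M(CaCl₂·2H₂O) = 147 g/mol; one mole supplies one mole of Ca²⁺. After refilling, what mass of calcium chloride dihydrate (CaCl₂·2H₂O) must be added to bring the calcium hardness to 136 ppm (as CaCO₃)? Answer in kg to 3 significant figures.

Volume: 1430 m³ = 1,430,000 L.
After draining 52% and refilling: 220 × 0.48 + 32 × 0.52 = 122.24 ppm.
Deficit to target: 136 − 122.24 = 13.76 mg/L.
As CaCO₃: 13.76 mg/L × 1,430,000 L = 19,680 g; ÷ 100.1 = 196.6 mol Ca²⁺.
Mass: 196.6 × 147 = 28,900 g.

28.9 kg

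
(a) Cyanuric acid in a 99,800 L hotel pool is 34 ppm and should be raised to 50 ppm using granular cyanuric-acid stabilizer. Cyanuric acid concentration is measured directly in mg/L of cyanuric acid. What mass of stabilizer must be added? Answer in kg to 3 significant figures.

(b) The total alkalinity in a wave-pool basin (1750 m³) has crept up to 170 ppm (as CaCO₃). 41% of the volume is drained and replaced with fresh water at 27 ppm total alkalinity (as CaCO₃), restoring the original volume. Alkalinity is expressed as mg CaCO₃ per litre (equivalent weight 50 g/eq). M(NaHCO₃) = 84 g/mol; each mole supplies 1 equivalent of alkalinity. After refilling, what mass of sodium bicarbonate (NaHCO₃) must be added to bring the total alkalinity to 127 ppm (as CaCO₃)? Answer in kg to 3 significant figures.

(a) 1.60 kg; (b) 46.0 kg

(a) CYA to add: (50 − 34) = 16 mg/L × 99,800 L = 1597 g cyanuric acid.

(b) Volume: 1750 m³ = 1,750,000 L.
(b) After draining 41% and refilling: 170 × 0.59 + 27 × 0.41 = 111.37 ppm.
(b) Deficit to target: 127 − 111.37 = 15.63 mg/L.
(b) As CaCO₃: 15.63 mg/L × 1,750,000 L = 27,350 g; ÷ 50 g/eq ÷ 1 = 547 mol NaHCO₃.
(b) Mass: 547 × 84 = 45,950 g.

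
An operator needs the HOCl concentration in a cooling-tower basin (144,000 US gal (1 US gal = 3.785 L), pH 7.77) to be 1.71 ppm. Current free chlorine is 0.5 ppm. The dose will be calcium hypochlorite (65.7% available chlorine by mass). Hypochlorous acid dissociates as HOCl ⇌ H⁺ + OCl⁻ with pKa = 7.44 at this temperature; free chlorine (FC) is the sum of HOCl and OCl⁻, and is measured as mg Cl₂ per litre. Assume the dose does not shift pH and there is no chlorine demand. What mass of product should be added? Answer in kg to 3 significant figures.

Volume: 144,000 US gal × 3.785 L/gal = 545,040 L.
[OCl⁻]/[HOCl] = 10^(pH − pKa) = 10^(7.77 − 7.44) = 2.138; fraction as HOCl = 1/(1 + 2.138) = 0.3187.
Free chlorine required for 1.71 ppm HOCl: 1.71 / 0.3187 = 5.366 ppm.
FC to add: 5.366 − 0.5 = 4.866 mg/L as Cl₂.
Cl₂ equivalent: 4.866 mg/L × 545,040 L = 2652 g.
Product at 65.7% available Cl: 2652 / 0.657 = 4037 g.

4.04 kg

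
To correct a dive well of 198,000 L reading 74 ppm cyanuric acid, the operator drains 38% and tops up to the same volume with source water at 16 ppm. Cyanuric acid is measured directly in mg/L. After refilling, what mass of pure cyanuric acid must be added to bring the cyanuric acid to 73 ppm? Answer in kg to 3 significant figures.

4.17 kg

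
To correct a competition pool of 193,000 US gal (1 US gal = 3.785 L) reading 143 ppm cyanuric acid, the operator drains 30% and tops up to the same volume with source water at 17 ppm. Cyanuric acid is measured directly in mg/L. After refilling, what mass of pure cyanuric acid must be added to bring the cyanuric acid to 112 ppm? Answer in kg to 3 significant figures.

Volume: 193,000 US gal × 3.785 L/gal = 730,505 L.
After draining 30% and refilling: 143 × 0.70 + 17 × 0.30 = 105.2 ppm.
Deficit to target: 112 − 105.2 = 6.8 mg/L.
Mass: 6.8 mg/L × 730,505 L = 4967 g cyanuric acid.

4.97 kg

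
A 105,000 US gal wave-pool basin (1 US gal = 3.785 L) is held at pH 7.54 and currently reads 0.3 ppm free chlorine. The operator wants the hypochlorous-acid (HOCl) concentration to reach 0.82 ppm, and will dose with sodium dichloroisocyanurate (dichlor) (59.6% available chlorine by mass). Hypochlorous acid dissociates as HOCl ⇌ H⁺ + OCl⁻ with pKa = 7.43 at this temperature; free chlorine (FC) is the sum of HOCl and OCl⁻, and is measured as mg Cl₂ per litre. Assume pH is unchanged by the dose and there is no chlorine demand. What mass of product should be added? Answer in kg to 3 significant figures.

1.05 kg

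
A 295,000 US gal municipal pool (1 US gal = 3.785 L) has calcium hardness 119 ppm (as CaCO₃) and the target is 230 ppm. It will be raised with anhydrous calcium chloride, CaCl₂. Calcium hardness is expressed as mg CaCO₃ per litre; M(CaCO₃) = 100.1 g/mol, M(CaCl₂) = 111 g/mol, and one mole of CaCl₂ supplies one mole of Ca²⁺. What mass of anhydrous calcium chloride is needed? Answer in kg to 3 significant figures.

Volume: 295,000 US gal × 3.785 L/gal = 1,116,575 L.
Hardness to add: (230 − 119) = 111 mg/L as CaCO₃ × 1,116,575 L = 123,900 g as CaCO₃.
Moles of Ca²⁺ (1 mol Ca²⁺ ≡ 1 mol CaCO₃): 123,900 / 100.1 g/mol = 1238 mol.
Mass of CaCl₂: 1238 × 111 = 137,400 g.

137 kg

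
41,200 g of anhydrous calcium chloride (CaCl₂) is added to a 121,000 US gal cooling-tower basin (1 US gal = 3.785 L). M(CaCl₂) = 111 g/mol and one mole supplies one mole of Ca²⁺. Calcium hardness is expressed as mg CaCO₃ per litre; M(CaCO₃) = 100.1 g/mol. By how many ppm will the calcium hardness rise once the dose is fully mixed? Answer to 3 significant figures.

81.1 ppm

Volume: 121,000 US gal × 3.785 L/gal = 457,985 L.
Moles of Ca²⁺: 41,200 g ÷ 111 g/mol = 371.2 mol.
As CaCO₃: 371.2 mol × 100.1 g/mol = 37,150 g.
Rise: 37,150 g / 457,985 L × 1000 = 81.13 mg/L.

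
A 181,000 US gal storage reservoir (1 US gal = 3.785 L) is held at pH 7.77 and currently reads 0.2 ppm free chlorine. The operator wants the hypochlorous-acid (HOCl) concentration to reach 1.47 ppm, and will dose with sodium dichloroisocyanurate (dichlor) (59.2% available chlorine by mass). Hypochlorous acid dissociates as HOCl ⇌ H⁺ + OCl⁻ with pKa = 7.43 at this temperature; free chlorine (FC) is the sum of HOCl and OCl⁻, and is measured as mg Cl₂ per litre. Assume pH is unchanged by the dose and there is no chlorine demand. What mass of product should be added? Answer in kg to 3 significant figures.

5.19 kg

Volume: 181,000 US gal × 3.785 L/gal = 685,085 L.
[OCl⁻]/[HOCl] = 10^(pH − pKa) = 10^(7.77 − 7.43) = 2.188; fraction as HOCl = 1/(1 + 2.188) = 0.3137.
Free chlorine required for 1.47 ppm HOCl: 1.47 / 0.3137 = 4.686 ppm.
FC to add: 4.686 − 0.2 = 4.486 mg/L as Cl₂.
Cl₂ equivalent: 4.486 mg/L × 685,085 L = 3073 g.
Product at 59.2% available Cl: 3073 / 0.592 = 5191 g.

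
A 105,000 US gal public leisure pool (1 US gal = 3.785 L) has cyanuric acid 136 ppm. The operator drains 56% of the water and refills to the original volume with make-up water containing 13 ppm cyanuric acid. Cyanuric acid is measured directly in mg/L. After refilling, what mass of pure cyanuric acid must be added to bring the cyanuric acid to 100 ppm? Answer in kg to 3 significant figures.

Volume: 105,000 US gal × 3.785 L/gal = 397,425 L.
After draining 56% and refilling: 136 × 0.44 + 13 × 0.56 = 67.12 ppm.
Deficit to target: 100 − 67.12 = 32.88 mg/L.
Mass: 32.88 mg/L × 397,425 L = 13,070 g cyanuric acid.

13.1 kg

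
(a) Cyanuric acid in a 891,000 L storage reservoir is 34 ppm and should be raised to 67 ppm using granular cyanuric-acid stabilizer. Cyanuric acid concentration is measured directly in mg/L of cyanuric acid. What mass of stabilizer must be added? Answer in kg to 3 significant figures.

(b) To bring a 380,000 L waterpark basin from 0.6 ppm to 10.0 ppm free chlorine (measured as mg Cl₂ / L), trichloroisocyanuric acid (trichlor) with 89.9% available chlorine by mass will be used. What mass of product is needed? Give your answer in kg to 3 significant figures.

(a) CYA to add: (67 − 34) = 33 mg/L × 891,000 L = 29,400 g cyanuric acid.

(b) Chlorine deficit: 10.0 − 0.6 = 9.4 ppm = 9.4 mg/L as Cl₂.
(b) Cl₂ equivalent needed: 9.4 mg/L × 380,000 L = 3,572,000 mg = 3572 g.
(b) Product at 89.9% available chlorine: 3572 / 0.899 = 3973 g.

(a) 29.4 kg; (b) 3.97 kg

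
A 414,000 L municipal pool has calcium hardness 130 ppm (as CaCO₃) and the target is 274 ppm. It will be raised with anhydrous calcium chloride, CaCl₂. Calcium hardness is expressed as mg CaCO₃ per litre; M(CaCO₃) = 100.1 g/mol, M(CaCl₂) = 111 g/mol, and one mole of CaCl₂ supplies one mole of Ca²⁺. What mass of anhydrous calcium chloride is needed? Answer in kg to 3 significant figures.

Hardness to add: (274 − 130) = 144 mg/L as CaCO₃ × 414,000 L = 59,620 g as CaCO₃.
Moles of Ca²⁺ (1 mol Ca²⁺ ≡ 1 mol CaCO₃): 59,620 / 100.1 g/mol = 595.6 mol.
Mass of CaCl₂: 595.6 × 111 = 66,110 g.

66.1 kg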